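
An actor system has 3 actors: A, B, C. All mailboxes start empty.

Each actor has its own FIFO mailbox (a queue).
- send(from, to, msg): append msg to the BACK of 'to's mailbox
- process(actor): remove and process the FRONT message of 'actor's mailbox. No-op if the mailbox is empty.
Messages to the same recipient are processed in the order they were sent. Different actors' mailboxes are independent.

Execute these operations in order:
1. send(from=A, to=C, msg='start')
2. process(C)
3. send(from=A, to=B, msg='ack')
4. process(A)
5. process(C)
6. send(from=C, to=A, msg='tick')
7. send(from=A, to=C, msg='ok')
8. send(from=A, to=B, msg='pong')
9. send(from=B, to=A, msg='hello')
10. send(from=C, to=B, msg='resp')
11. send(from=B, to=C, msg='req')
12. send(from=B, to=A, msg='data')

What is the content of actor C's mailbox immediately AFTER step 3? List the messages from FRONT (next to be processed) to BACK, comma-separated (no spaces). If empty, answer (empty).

After 1 (send(from=A, to=C, msg='start')): A:[] B:[] C:[start]
After 2 (process(C)): A:[] B:[] C:[]
After 3 (send(from=A, to=B, msg='ack')): A:[] B:[ack] C:[]

(empty)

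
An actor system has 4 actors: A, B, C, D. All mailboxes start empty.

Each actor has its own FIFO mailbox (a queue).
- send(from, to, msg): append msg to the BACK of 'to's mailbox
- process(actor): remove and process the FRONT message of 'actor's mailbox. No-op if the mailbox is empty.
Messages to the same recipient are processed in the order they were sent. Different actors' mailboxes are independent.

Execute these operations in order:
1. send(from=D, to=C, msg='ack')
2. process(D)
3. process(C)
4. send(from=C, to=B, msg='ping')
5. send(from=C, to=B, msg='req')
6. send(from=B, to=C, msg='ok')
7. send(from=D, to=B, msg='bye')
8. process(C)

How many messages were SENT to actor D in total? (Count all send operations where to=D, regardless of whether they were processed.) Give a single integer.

Answer: 0

Derivation:
After 1 (send(from=D, to=C, msg='ack')): A:[] B:[] C:[ack] D:[]
After 2 (process(D)): A:[] B:[] C:[ack] D:[]
After 3 (process(C)): A:[] B:[] C:[] D:[]
After 4 (send(from=C, to=B, msg='ping')): A:[] B:[ping] C:[] D:[]
After 5 (send(from=C, to=B, msg='req')): A:[] B:[ping,req] C:[] D:[]
After 6 (send(from=B, to=C, msg='ok')): A:[] B:[ping,req] C:[ok] D:[]
After 7 (send(from=D, to=B, msg='bye')): A:[] B:[ping,req,bye] C:[ok] D:[]
After 8 (process(C)): A:[] B:[ping,req,bye] C:[] D:[]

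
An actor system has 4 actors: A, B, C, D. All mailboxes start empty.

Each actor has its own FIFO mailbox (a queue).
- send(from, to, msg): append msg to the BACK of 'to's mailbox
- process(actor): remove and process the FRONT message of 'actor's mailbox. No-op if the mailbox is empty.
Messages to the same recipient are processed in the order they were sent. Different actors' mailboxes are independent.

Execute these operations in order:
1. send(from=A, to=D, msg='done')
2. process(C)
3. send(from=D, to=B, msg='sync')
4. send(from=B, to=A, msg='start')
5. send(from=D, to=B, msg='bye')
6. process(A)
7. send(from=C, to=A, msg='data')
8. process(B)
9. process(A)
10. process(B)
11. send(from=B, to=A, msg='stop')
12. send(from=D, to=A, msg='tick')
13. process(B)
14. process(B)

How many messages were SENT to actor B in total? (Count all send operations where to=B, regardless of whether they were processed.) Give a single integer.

After 1 (send(from=A, to=D, msg='done')): A:[] B:[] C:[] D:[done]
After 2 (process(C)): A:[] B:[] C:[] D:[done]
After 3 (send(from=D, to=B, msg='sync')): A:[] B:[sync] C:[] D:[done]
After 4 (send(from=B, to=A, msg='start')): A:[start] B:[sync] C:[] D:[done]
After 5 (send(from=D, to=B, msg='bye')): A:[start] B:[sync,bye] C:[] D:[done]
After 6 (process(A)): A:[] B:[sync,bye] C:[] D:[done]
After 7 (send(from=C, to=A, msg='data')): A:[data] B:[sync,bye] C:[] D:[done]
After 8 (process(B)): A:[data] B:[bye] C:[] D:[done]
After 9 (process(A)): A:[] B:[bye] C:[] D:[done]
After 10 (process(B)): A:[] B:[] C:[] D:[done]
After 11 (send(from=B, to=A, msg='stop')): A:[stop] B:[] C:[] D:[done]
After 12 (send(from=D, to=A, msg='tick')): A:[stop,tick] B:[] C:[] D:[done]
After 13 (process(B)): A:[stop,tick] B:[] C:[] D:[done]
After 14 (process(B)): A:[stop,tick] B:[] C:[] D:[done]

Answer: 2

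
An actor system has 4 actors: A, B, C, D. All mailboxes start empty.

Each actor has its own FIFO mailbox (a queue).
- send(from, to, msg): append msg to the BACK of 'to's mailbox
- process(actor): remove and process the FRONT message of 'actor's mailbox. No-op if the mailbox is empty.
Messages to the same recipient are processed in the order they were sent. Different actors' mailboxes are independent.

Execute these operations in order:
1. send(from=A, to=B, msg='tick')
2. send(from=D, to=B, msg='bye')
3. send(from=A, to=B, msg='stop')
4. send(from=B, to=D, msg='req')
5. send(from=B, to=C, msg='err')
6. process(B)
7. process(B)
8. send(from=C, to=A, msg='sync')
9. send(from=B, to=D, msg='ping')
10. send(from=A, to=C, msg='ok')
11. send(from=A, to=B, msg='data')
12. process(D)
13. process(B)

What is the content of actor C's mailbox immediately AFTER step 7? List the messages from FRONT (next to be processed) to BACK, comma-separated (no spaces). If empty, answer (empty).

After 1 (send(from=A, to=B, msg='tick')): A:[] B:[tick] C:[] D:[]
After 2 (send(from=D, to=B, msg='bye')): A:[] B:[tick,bye] C:[] D:[]
After 3 (send(from=A, to=B, msg='stop')): A:[] B:[tick,bye,stop] C:[] D:[]
After 4 (send(from=B, to=D, msg='req')): A:[] B:[tick,bye,stop] C:[] D:[req]
After 5 (send(from=B, to=C, msg='err')): A:[] B:[tick,bye,stop] C:[err] D:[req]
After 6 (process(B)): A:[] B:[bye,stop] C:[err] D:[req]
After 7 (process(B)): A:[] B:[stop] C:[err] D:[req]

err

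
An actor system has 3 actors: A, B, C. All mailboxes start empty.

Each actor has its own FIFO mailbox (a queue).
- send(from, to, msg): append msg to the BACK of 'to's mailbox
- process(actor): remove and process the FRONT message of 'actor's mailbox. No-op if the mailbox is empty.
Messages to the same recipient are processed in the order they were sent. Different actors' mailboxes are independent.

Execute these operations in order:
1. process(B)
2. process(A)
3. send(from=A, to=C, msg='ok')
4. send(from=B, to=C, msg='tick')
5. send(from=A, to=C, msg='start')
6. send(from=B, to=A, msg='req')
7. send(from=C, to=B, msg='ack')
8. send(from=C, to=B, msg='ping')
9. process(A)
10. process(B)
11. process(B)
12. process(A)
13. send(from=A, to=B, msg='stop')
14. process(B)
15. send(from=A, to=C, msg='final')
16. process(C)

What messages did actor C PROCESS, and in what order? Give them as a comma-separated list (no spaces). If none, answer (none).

Answer: ok

Derivation:
After 1 (process(B)): A:[] B:[] C:[]
After 2 (process(A)): A:[] B:[] C:[]
After 3 (send(from=A, to=C, msg='ok')): A:[] B:[] C:[ok]
After 4 (send(from=B, to=C, msg='tick')): A:[] B:[] C:[ok,tick]
After 5 (send(from=A, to=C, msg='start')): A:[] B:[] C:[ok,tick,start]
After 6 (send(from=B, to=A, msg='req')): A:[req] B:[] C:[ok,tick,start]
After 7 (send(from=C, to=B, msg='ack')): A:[req] B:[ack] C:[ok,tick,start]
After 8 (send(from=C, to=B, msg='ping')): A:[req] B:[ack,ping] C:[ok,tick,start]
After 9 (process(A)): A:[] B:[ack,ping] C:[ok,tick,start]
After 10 (process(B)): A:[] B:[ping] C:[ok,tick,start]
After 11 (process(B)): A:[] B:[] C:[ok,tick,start]
After 12 (process(A)): A:[] B:[] C:[ok,tick,start]
After 13 (send(from=A, to=B, msg='stop')): A:[] B:[stop] C:[ok,tick,start]
After 14 (process(B)): A:[] B:[] C:[ok,tick,start]
After 15 (send(from=A, to=C, msg='final')): A:[] B:[] C:[ok,tick,start,final]
After 16 (process(C)): A:[] B:[] C:[tick,start,final]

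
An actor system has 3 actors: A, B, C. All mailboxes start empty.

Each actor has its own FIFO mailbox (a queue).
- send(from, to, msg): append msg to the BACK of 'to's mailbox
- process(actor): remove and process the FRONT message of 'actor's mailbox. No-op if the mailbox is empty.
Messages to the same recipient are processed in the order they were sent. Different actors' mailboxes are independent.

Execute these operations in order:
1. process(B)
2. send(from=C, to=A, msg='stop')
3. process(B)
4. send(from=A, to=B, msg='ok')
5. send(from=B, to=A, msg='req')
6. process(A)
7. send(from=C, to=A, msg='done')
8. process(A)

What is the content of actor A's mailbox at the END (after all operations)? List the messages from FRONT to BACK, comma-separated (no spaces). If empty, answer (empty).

Answer: done

Derivation:
After 1 (process(B)): A:[] B:[] C:[]
After 2 (send(from=C, to=A, msg='stop')): A:[stop] B:[] C:[]
After 3 (process(B)): A:[stop] B:[] C:[]
After 4 (send(from=A, to=B, msg='ok')): A:[stop] B:[ok] C:[]
After 5 (send(from=B, to=A, msg='req')): A:[stop,req] B:[ok] C:[]
After 6 (process(A)): A:[req] B:[ok] C:[]
After 7 (send(from=C, to=A, msg='done')): A:[req,done] B:[ok] C:[]
After 8 (process(A)): A:[done] B:[ok] C:[]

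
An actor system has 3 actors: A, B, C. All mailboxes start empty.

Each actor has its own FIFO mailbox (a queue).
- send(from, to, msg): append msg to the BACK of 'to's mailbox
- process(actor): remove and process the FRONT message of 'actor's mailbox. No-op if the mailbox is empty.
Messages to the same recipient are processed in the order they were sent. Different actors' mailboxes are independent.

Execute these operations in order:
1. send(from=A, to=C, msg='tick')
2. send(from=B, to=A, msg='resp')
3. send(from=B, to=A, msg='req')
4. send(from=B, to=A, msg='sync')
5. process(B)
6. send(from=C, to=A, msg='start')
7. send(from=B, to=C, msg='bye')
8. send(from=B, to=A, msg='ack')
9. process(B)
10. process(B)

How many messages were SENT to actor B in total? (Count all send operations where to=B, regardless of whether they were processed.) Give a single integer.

After 1 (send(from=A, to=C, msg='tick')): A:[] B:[] C:[tick]
After 2 (send(from=B, to=A, msg='resp')): A:[resp] B:[] C:[tick]
After 3 (send(from=B, to=A, msg='req')): A:[resp,req] B:[] C:[tick]
After 4 (send(from=B, to=A, msg='sync')): A:[resp,req,sync] B:[] C:[tick]
After 5 (process(B)): A:[resp,req,sync] B:[] C:[tick]
After 6 (send(from=C, to=A, msg='start')): A:[resp,req,sync,start] B:[] C:[tick]
After 7 (send(from=B, to=C, msg='bye')): A:[resp,req,sync,start] B:[] C:[tick,bye]
After 8 (send(from=B, to=A, msg='ack')): A:[resp,req,sync,start,ack] B:[] C:[tick,bye]
After 9 (process(B)): A:[resp,req,sync,start,ack] B:[] C:[tick,bye]
After 10 (process(B)): A:[resp,req,sync,start,ack] B:[] C:[tick,bye]

Answer: 0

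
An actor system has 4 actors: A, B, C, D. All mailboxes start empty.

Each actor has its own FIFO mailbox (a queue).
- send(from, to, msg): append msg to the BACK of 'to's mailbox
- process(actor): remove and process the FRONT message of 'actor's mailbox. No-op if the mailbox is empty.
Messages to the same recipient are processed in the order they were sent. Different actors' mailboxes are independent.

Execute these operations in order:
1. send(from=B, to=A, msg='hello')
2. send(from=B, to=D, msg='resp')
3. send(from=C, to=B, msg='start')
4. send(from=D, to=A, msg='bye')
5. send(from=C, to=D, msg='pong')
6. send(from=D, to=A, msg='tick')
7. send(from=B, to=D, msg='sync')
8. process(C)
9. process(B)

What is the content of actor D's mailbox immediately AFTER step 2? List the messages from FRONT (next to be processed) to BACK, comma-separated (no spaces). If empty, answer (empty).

After 1 (send(from=B, to=A, msg='hello')): A:[hello] B:[] C:[] D:[]
After 2 (send(from=B, to=D, msg='resp')): A:[hello] B:[] C:[] D:[resp]

resp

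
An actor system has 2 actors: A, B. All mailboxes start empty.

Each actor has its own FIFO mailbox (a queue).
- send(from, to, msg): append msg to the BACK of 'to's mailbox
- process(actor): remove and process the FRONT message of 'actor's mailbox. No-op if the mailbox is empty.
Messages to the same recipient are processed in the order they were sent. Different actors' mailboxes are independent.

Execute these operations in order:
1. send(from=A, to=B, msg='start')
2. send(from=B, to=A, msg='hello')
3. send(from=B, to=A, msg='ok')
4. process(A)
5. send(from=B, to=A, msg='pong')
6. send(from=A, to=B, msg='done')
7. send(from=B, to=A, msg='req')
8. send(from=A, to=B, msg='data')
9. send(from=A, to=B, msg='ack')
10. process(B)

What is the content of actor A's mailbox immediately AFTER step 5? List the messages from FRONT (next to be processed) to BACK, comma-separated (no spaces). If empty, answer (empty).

After 1 (send(from=A, to=B, msg='start')): A:[] B:[start]
After 2 (send(from=B, to=A, msg='hello')): A:[hello] B:[start]
After 3 (send(from=B, to=A, msg='ok')): A:[hello,ok] B:[start]
After 4 (process(A)): A:[ok] B:[start]
After 5 (send(from=B, to=A, msg='pong')): A:[ok,pong] B:[start]

ok,pong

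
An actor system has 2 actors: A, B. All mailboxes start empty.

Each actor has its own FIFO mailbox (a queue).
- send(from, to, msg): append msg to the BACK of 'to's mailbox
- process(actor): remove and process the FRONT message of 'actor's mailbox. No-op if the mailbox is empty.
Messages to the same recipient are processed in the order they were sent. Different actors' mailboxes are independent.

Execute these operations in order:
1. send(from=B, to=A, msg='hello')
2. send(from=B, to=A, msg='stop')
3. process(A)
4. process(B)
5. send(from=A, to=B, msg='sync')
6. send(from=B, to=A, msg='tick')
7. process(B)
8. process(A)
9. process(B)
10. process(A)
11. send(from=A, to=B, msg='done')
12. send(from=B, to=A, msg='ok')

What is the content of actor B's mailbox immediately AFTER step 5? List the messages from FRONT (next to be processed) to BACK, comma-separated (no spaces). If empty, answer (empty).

After 1 (send(from=B, to=A, msg='hello')): A:[hello] B:[]
After 2 (send(from=B, to=A, msg='stop')): A:[hello,stop] B:[]
After 3 (process(A)): A:[stop] B:[]
After 4 (process(B)): A:[stop] B:[]
After 5 (send(from=A, to=B, msg='sync')): A:[stop] B:[sync]

sync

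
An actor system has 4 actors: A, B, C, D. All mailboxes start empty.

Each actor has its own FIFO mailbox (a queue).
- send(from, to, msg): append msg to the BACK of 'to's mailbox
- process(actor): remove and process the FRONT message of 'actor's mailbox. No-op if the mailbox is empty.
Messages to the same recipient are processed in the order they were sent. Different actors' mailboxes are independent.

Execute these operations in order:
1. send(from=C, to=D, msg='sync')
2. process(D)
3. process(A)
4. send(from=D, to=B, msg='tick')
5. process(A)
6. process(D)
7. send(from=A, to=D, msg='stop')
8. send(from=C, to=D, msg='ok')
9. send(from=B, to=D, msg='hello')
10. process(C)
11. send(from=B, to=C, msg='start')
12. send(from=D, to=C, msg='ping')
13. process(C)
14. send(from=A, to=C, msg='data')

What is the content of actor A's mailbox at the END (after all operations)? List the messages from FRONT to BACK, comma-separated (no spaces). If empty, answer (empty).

Answer: (empty)

Derivation:
After 1 (send(from=C, to=D, msg='sync')): A:[] B:[] C:[] D:[sync]
After 2 (process(D)): A:[] B:[] C:[] D:[]
After 3 (process(A)): A:[] B:[] C:[] D:[]
After 4 (send(from=D, to=B, msg='tick')): A:[] B:[tick] C:[] D:[]
After 5 (process(A)): A:[] B:[tick] C:[] D:[]
After 6 (process(D)): A:[] B:[tick] C:[] D:[]
After 7 (send(from=A, to=D, msg='stop')): A:[] B:[tick] C:[] D:[stop]
After 8 (send(from=C, to=D, msg='ok')): A:[] B:[tick] C:[] D:[stop,ok]
After 9 (send(from=B, to=D, msg='hello')): A:[] B:[tick] C:[] D:[stop,ok,hello]
After 10 (process(C)): A:[] B:[tick] C:[] D:[stop,ok,hello]
After 11 (send(from=B, to=C, msg='start')): A:[] B:[tick] C:[start] D:[stop,ok,hello]
After 12 (send(from=D, to=C, msg='ping')): A:[] B:[tick] C:[start,ping] D:[stop,ok,hello]
After 13 (process(C)): A:[] B:[tick] C:[ping] D:[stop,ok,hello]
After 14 (send(from=A, to=C, msg='data')): A:[] B:[tick] C:[ping,data] D:[stop,ok,hello]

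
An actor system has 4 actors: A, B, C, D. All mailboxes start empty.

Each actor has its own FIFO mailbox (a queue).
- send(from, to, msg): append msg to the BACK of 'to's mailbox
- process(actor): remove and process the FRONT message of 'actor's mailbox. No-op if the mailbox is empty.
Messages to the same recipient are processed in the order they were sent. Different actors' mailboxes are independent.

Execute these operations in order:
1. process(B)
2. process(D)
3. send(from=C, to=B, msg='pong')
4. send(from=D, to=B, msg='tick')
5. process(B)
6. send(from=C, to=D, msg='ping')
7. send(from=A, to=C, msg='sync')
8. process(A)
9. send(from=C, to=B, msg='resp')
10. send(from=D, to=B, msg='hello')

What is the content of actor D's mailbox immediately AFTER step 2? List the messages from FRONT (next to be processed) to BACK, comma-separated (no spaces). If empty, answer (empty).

After 1 (process(B)): A:[] B:[] C:[] D:[]
After 2 (process(D)): A:[] B:[] C:[] D:[]

(empty)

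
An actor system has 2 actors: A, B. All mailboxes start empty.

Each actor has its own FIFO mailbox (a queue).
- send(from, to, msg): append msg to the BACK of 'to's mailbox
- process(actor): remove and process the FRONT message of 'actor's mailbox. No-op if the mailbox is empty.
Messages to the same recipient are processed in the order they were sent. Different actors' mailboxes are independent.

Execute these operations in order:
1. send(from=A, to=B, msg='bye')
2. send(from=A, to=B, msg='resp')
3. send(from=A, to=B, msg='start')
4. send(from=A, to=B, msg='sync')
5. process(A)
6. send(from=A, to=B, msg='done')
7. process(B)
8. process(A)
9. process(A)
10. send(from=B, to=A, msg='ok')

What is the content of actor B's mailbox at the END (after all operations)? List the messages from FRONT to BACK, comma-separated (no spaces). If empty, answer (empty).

Answer: resp,start,sync,done

Derivation:
After 1 (send(from=A, to=B, msg='bye')): A:[] B:[bye]
After 2 (send(from=A, to=B, msg='resp')): A:[] B:[bye,resp]
After 3 (send(from=A, to=B, msg='start')): A:[] B:[bye,resp,start]
After 4 (send(from=A, to=B, msg='sync')): A:[] B:[bye,resp,start,sync]
After 5 (process(A)): A:[] B:[bye,resp,start,sync]
After 6 (send(from=A, to=B, msg='done')): A:[] B:[bye,resp,start,sync,done]
After 7 (process(B)): A:[] B:[resp,start,sync,done]
After 8 (process(A)): A:[] B:[resp,start,sync,done]
After 9 (process(A)): A:[] B:[resp,start,sync,done]
After 10 (send(from=B, to=A, msg='ok')): A:[ok] B:[resp,start,sync,done]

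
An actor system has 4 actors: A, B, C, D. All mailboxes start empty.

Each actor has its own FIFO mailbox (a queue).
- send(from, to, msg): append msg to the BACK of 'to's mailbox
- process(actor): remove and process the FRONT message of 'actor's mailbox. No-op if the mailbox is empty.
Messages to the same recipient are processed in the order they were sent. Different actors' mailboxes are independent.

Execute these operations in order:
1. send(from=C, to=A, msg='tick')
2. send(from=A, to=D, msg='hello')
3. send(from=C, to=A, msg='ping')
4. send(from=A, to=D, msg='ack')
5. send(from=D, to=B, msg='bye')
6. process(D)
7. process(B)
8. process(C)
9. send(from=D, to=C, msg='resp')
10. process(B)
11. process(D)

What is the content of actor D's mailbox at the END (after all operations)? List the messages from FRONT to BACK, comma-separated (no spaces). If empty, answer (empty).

Answer: (empty)

Derivation:
After 1 (send(from=C, to=A, msg='tick')): A:[tick] B:[] C:[] D:[]
After 2 (send(from=A, to=D, msg='hello')): A:[tick] B:[] C:[] D:[hello]
After 3 (send(from=C, to=A, msg='ping')): A:[tick,ping] B:[] C:[] D:[hello]
After 4 (send(from=A, to=D, msg='ack')): A:[tick,ping] B:[] C:[] D:[hello,ack]
After 5 (send(from=D, to=B, msg='bye')): A:[tick,ping] B:[bye] C:[] D:[hello,ack]
After 6 (process(D)): A:[tick,ping] B:[bye] C:[] D:[ack]
After 7 (process(B)): A:[tick,ping] B:[] C:[] D:[ack]
After 8 (process(C)): A:[tick,ping] B:[] C:[] D:[ack]
After 9 (send(from=D, to=C, msg='resp')): A:[tick,ping] B:[] C:[resp] D:[ack]
After 10 (process(B)): A:[tick,ping] B:[] C:[resp] D:[ack]
After 11 (process(D)): A:[tick,ping] B:[] C:[resp] D:[]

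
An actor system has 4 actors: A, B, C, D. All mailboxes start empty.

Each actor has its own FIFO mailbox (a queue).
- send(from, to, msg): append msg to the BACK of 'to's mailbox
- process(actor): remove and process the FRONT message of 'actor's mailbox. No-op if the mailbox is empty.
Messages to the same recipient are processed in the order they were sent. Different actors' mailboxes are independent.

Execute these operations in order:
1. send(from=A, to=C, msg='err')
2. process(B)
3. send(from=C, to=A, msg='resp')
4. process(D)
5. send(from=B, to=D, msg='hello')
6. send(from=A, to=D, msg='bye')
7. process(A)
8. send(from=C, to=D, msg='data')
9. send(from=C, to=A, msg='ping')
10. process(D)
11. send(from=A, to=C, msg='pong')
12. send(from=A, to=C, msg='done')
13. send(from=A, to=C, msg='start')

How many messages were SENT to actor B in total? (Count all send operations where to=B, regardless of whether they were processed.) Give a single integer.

After 1 (send(from=A, to=C, msg='err')): A:[] B:[] C:[err] D:[]
After 2 (process(B)): A:[] B:[] C:[err] D:[]
After 3 (send(from=C, to=A, msg='resp')): A:[resp] B:[] C:[err] D:[]
After 4 (process(D)): A:[resp] B:[] C:[err] D:[]
After 5 (send(from=B, to=D, msg='hello')): A:[resp] B:[] C:[err] D:[hello]
After 6 (send(from=A, to=D, msg='bye')): A:[resp] B:[] C:[err] D:[hello,bye]
After 7 (process(A)): A:[] B:[] C:[err] D:[hello,bye]
After 8 (send(from=C, to=D, msg='data')): A:[] B:[] C:[err] D:[hello,bye,data]
After 9 (send(from=C, to=A, msg='ping')): A:[ping] B:[] C:[err] D:[hello,bye,data]
After 10 (process(D)): A:[ping] B:[] C:[err] D:[bye,data]
After 11 (send(from=A, to=C, msg='pong')): A:[ping] B:[] C:[err,pong] D:[bye,data]
After 12 (send(from=A, to=C, msg='done')): A:[ping] B:[] C:[err,pong,done] D:[bye,data]
After 13 (send(from=A, to=C, msg='start')): A:[ping] B:[] C:[err,pong,done,start] D:[bye,data]

Answer: 0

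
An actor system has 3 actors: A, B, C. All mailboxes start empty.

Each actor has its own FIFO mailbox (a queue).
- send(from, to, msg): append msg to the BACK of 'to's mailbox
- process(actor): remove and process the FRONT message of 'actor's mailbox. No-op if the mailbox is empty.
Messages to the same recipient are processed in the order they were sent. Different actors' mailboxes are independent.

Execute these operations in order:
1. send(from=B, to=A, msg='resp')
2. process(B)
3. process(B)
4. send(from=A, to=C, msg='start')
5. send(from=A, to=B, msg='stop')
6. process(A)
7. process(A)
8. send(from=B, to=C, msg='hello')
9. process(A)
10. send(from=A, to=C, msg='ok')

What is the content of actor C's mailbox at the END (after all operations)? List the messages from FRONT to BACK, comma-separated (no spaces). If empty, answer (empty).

After 1 (send(from=B, to=A, msg='resp')): A:[resp] B:[] C:[]
After 2 (process(B)): A:[resp] B:[] C:[]
After 3 (process(B)): A:[resp] B:[] C:[]
After 4 (send(from=A, to=C, msg='start')): A:[resp] B:[] C:[start]
After 5 (send(from=A, to=B, msg='stop')): A:[resp] B:[stop] C:[start]
After 6 (process(A)): A:[] B:[stop] C:[start]
After 7 (process(A)): A:[] B:[stop] C:[start]
After 8 (send(from=B, to=C, msg='hello')): A:[] B:[stop] C:[start,hello]
After 9 (process(A)): A:[] B:[stop] C:[start,hello]
After 10 (send(from=A, to=C, msg='ok')): A:[] B:[stop] C:[start,hello,ok]

Answer: start,hello,ok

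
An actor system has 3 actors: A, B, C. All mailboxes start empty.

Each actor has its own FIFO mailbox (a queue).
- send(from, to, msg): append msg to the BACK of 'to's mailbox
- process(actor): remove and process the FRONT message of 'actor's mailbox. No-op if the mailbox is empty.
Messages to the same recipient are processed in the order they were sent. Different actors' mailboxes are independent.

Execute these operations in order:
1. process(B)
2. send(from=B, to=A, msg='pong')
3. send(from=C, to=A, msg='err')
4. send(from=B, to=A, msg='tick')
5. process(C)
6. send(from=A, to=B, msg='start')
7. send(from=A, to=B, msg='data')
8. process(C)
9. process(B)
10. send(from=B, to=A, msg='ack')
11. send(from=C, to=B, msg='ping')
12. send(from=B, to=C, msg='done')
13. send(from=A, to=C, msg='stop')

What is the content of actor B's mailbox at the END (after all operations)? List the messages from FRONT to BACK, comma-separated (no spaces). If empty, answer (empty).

Answer: data,ping

Derivation:
After 1 (process(B)): A:[] B:[] C:[]
After 2 (send(from=B, to=A, msg='pong')): A:[pong] B:[] C:[]
After 3 (send(from=C, to=A, msg='err')): A:[pong,err] B:[] C:[]
After 4 (send(from=B, to=A, msg='tick')): A:[pong,err,tick] B:[] C:[]
After 5 (process(C)): A:[pong,err,tick] B:[] C:[]
After 6 (send(from=A, to=B, msg='start')): A:[pong,err,tick] B:[start] C:[]
After 7 (send(from=A, to=B, msg='data')): A:[pong,err,tick] B:[start,data] C:[]
After 8 (process(C)): A:[pong,err,tick] B:[start,data] C:[]
After 9 (process(B)): A:[pong,err,tick] B:[data] C:[]
After 10 (send(from=B, to=A, msg='ack')): A:[pong,err,tick,ack] B:[data] C:[]
After 11 (send(from=C, to=B, msg='ping')): A:[pong,err,tick,ack] B:[data,ping] C:[]
After 12 (send(from=B, to=C, msg='done')): A:[pong,err,tick,ack] B:[data,ping] C:[done]
After 13 (send(from=A, to=C, msg='stop')): A:[pong,err,tick,ack] B:[data,ping] C:[done,stop]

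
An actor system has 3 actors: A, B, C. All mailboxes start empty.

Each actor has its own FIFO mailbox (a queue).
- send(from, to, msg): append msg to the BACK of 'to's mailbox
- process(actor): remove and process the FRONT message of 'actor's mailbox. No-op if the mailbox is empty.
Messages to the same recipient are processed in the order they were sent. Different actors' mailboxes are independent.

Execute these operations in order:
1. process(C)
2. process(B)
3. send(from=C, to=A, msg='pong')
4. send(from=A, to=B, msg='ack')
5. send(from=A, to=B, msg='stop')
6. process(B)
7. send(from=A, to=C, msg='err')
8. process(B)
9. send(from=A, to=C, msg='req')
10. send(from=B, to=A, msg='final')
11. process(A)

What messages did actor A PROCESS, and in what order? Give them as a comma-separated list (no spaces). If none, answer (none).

Answer: pong

Derivation:
After 1 (process(C)): A:[] B:[] C:[]
After 2 (process(B)): A:[] B:[] C:[]
After 3 (send(from=C, to=A, msg='pong')): A:[pong] B:[] C:[]
After 4 (send(from=A, to=B, msg='ack')): A:[pong] B:[ack] C:[]
After 5 (send(from=A, to=B, msg='stop')): A:[pong] B:[ack,stop] C:[]
After 6 (process(B)): A:[pong] B:[stop] C:[]
After 7 (send(from=A, to=C, msg='err')): A:[pong] B:[stop] C:[err]
After 8 (process(B)): A:[pong] B:[] C:[err]
After 9 (send(from=A, to=C, msg='req')): A:[pong] B:[] C:[err,req]
After 10 (send(from=B, to=A, msg='final')): A:[pong,final] B:[] C:[err,req]
After 11 (process(A)): A:[final] B:[] C:[err,req]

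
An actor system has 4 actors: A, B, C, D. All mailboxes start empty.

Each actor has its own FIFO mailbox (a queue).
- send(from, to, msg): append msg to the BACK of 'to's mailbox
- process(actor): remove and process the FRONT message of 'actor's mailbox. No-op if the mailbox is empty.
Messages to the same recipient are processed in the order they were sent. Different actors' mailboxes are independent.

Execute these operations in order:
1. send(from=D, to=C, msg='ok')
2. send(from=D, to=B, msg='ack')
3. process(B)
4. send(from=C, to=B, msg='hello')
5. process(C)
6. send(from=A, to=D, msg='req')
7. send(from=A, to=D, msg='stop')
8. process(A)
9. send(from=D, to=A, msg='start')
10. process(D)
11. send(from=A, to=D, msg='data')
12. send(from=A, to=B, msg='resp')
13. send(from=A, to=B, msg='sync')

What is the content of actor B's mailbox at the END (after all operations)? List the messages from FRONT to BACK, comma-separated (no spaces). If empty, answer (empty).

Answer: hello,resp,sync

Derivation:
After 1 (send(from=D, to=C, msg='ok')): A:[] B:[] C:[ok] D:[]
After 2 (send(from=D, to=B, msg='ack')): A:[] B:[ack] C:[ok] D:[]
After 3 (process(B)): A:[] B:[] C:[ok] D:[]
After 4 (send(from=C, to=B, msg='hello')): A:[] B:[hello] C:[ok] D:[]
After 5 (process(C)): A:[] B:[hello] C:[] D:[]
After 6 (send(from=A, to=D, msg='req')): A:[] B:[hello] C:[] D:[req]
After 7 (send(from=A, to=D, msg='stop')): A:[] B:[hello] C:[] D:[req,stop]
After 8 (process(A)): A:[] B:[hello] C:[] D:[req,stop]
After 9 (send(from=D, to=A, msg='start')): A:[start] B:[hello] C:[] D:[req,stop]
After 10 (process(D)): A:[start] B:[hello] C:[] D:[stop]
After 11 (send(from=A, to=D, msg='data')): A:[start] B:[hello] C:[] D:[stop,data]
After 12 (send(from=A, to=B, msg='resp')): A:[start] B:[hello,resp] C:[] D:[stop,data]
After 13 (send(from=A, to=B, msg='sync')): A:[start] B:[hello,resp,sync] C:[] D:[stop,data]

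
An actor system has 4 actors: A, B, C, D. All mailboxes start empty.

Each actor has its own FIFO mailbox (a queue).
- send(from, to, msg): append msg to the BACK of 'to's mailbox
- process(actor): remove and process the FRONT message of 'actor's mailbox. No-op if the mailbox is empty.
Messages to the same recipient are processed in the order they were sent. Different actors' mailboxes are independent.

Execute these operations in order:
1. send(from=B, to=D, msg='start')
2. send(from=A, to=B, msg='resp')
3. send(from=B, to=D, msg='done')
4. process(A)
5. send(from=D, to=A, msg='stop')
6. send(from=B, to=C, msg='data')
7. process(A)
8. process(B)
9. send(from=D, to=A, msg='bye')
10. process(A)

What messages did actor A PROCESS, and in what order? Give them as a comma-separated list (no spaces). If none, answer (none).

After 1 (send(from=B, to=D, msg='start')): A:[] B:[] C:[] D:[start]
After 2 (send(from=A, to=B, msg='resp')): A:[] B:[resp] C:[] D:[start]
After 3 (send(from=B, to=D, msg='done')): A:[] B:[resp] C:[] D:[start,done]
After 4 (process(A)): A:[] B:[resp] C:[] D:[start,done]
After 5 (send(from=D, to=A, msg='stop')): A:[stop] B:[resp] C:[] D:[start,done]
After 6 (send(from=B, to=C, msg='data')): A:[stop] B:[resp] C:[data] D:[start,done]
After 7 (process(A)): A:[] B:[resp] C:[data] D:[start,done]
After 8 (process(B)): A:[] B:[] C:[data] D:[start,done]
After 9 (send(from=D, to=A, msg='bye')): A:[bye] B:[] C:[data] D:[start,done]
After 10 (process(A)): A:[] B:[] C:[data] D:[start,done]

Answer: stop,bye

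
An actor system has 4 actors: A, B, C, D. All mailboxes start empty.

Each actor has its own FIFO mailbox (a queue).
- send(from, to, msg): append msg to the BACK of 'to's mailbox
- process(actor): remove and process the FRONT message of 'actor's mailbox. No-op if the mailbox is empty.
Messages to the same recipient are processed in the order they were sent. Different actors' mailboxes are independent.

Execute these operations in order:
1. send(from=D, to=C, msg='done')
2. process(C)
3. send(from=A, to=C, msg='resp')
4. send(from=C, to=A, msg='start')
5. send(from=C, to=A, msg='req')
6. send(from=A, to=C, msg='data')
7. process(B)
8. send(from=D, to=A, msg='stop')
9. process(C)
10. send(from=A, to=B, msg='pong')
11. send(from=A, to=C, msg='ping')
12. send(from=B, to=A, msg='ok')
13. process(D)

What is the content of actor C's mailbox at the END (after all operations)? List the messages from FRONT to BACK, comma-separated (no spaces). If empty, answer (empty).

Answer: data,ping

Derivation:
After 1 (send(from=D, to=C, msg='done')): A:[] B:[] C:[done] D:[]
After 2 (process(C)): A:[] B:[] C:[] D:[]
After 3 (send(from=A, to=C, msg='resp')): A:[] B:[] C:[resp] D:[]
After 4 (send(from=C, to=A, msg='start')): A:[start] B:[] C:[resp] D:[]
After 5 (send(from=C, to=A, msg='req')): A:[start,req] B:[] C:[resp] D:[]
After 6 (send(from=A, to=C, msg='data')): A:[start,req] B:[] C:[resp,data] D:[]
After 7 (process(B)): A:[start,req] B:[] C:[resp,data] D:[]
After 8 (send(from=D, to=A, msg='stop')): A:[start,req,stop] B:[] C:[resp,data] D:[]
After 9 (process(C)): A:[start,req,stop] B:[] C:[data] D:[]
After 10 (send(from=A, to=B, msg='pong')): A:[start,req,stop] B:[pong] C:[data] D:[]
After 11 (send(from=A, to=C, msg='ping')): A:[start,req,stop] B:[pong] C:[data,ping] D:[]
After 12 (send(from=B, to=A, msg='ok')): A:[start,req,stop,ok] B:[pong] C:[data,ping] D:[]
After 13 (process(D)): A:[start,req,stop,ok] B:[pong] C:[data,ping] D:[]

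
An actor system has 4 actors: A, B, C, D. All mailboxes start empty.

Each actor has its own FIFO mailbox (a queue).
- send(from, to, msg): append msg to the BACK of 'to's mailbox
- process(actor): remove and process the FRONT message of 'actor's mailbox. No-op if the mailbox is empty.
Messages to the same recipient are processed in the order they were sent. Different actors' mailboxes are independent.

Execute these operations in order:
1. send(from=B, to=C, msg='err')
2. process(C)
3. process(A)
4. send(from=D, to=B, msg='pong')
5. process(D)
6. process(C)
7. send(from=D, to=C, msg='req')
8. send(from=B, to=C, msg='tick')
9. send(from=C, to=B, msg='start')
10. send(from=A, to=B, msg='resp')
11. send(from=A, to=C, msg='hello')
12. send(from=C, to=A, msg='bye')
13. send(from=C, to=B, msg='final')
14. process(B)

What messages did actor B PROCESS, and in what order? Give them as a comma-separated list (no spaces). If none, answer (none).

After 1 (send(from=B, to=C, msg='err')): A:[] B:[] C:[err] D:[]
After 2 (process(C)): A:[] B:[] C:[] D:[]
After 3 (process(A)): A:[] B:[] C:[] D:[]
After 4 (send(from=D, to=B, msg='pong')): A:[] B:[pong] C:[] D:[]
After 5 (process(D)): A:[] B:[pong] C:[] D:[]
After 6 (process(C)): A:[] B:[pong] C:[] D:[]
After 7 (send(from=D, to=C, msg='req')): A:[] B:[pong] C:[req] D:[]
After 8 (send(from=B, to=C, msg='tick')): A:[] B:[pong] C:[req,tick] D:[]
After 9 (send(from=C, to=B, msg='start')): A:[] B:[pong,start] C:[req,tick] D:[]
After 10 (send(from=A, to=B, msg='resp')): A:[] B:[pong,start,resp] C:[req,tick] D:[]
After 11 (send(from=A, to=C, msg='hello')): A:[] B:[pong,start,resp] C:[req,tick,hello] D:[]
After 12 (send(from=C, to=A, msg='bye')): A:[bye] B:[pong,start,resp] C:[req,tick,hello] D:[]
After 13 (send(from=C, to=B, msg='final')): A:[bye] B:[pong,start,resp,final] C:[req,tick,hello] D:[]
After 14 (process(B)): A:[bye] B:[start,resp,final] C:[req,tick,hello] D:[]

Answer: pong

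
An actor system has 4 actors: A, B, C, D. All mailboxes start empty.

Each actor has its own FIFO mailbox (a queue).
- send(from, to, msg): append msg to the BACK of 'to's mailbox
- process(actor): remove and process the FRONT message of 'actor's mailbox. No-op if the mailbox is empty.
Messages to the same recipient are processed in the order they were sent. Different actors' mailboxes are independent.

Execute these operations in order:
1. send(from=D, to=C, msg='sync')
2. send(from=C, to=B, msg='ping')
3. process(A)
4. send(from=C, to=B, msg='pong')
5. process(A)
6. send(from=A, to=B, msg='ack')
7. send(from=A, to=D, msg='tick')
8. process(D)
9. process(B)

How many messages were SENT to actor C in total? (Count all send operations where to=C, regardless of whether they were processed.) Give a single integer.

Answer: 1

Derivation:
After 1 (send(from=D, to=C, msg='sync')): A:[] B:[] C:[sync] D:[]
After 2 (send(from=C, to=B, msg='ping')): A:[] B:[ping] C:[sync] D:[]
After 3 (process(A)): A:[] B:[ping] C:[sync] D:[]
After 4 (send(from=C, to=B, msg='pong')): A:[] B:[ping,pong] C:[sync] D:[]
After 5 (process(A)): A:[] B:[ping,pong] C:[sync] D:[]
After 6 (send(from=A, to=B, msg='ack')): A:[] B:[ping,pong,ack] C:[sync] D:[]
After 7 (send(from=A, to=D, msg='tick')): A:[] B:[ping,pong,ack] C:[sync] D:[tick]
After 8 (process(D)): A:[] B:[ping,pong,ack] C:[sync] D:[]
After 9 (process(B)): A:[] B:[pong,ack] C:[sync] D:[]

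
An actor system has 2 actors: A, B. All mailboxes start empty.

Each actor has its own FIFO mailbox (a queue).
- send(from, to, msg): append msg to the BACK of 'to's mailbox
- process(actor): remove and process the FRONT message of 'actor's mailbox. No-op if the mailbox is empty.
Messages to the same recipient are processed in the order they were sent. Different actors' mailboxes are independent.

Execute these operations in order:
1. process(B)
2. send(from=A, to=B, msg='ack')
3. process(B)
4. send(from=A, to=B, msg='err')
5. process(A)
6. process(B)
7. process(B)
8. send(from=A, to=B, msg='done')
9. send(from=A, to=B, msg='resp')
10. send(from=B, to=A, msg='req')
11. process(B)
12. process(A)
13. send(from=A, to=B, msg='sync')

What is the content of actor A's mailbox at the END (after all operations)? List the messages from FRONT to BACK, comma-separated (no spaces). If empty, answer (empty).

Answer: (empty)

Derivation:
After 1 (process(B)): A:[] B:[]
After 2 (send(from=A, to=B, msg='ack')): A:[] B:[ack]
After 3 (process(B)): A:[] B:[]
After 4 (send(from=A, to=B, msg='err')): A:[] B:[err]
After 5 (process(A)): A:[] B:[err]
After 6 (process(B)): A:[] B:[]
After 7 (process(B)): A:[] B:[]
After 8 (send(from=A, to=B, msg='done')): A:[] B:[done]
After 9 (send(from=A, to=B, msg='resp')): A:[] B:[done,resp]
After 10 (send(from=B, to=A, msg='req')): A:[req] B:[done,resp]
After 11 (process(B)): A:[req] B:[resp]
After 12 (process(A)): A:[] B:[resp]
After 13 (send(from=A, to=B, msg='sync')): A:[] B:[resp,sync]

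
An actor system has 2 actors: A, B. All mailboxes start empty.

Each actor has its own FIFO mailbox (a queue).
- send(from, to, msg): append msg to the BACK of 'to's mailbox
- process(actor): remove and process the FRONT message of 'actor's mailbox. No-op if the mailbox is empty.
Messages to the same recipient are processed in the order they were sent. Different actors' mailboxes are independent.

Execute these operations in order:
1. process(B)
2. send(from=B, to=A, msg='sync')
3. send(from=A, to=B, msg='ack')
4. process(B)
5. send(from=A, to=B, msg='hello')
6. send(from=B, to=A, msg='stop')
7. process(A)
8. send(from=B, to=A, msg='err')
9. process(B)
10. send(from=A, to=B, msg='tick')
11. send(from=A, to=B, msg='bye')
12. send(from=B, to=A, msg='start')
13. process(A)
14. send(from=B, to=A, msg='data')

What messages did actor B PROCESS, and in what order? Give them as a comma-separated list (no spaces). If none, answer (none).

Answer: ack,hello

Derivation:
After 1 (process(B)): A:[] B:[]
After 2 (send(from=B, to=A, msg='sync')): A:[sync] B:[]
After 3 (send(from=A, to=B, msg='ack')): A:[sync] B:[ack]
After 4 (process(B)): A:[sync] B:[]
After 5 (send(from=A, to=B, msg='hello')): A:[sync] B:[hello]
After 6 (send(from=B, to=A, msg='stop')): A:[sync,stop] B:[hello]
After 7 (process(A)): A:[stop] B:[hello]
After 8 (send(from=B, to=A, msg='err')): A:[stop,err] B:[hello]
After 9 (process(B)): A:[stop,err] B:[]
After 10 (send(from=A, to=B, msg='tick')): A:[stop,err] B:[tick]
After 11 (send(from=A, to=B, msg='bye')): A:[stop,err] B:[tick,bye]
After 12 (send(from=B, to=A, msg='start')): A:[stop,err,start] B:[tick,bye]
After 13 (process(A)): A:[err,start] B:[tick,bye]
After 14 (send(from=B, to=A, msg='data')): A:[err,start,data] B:[tick,bye]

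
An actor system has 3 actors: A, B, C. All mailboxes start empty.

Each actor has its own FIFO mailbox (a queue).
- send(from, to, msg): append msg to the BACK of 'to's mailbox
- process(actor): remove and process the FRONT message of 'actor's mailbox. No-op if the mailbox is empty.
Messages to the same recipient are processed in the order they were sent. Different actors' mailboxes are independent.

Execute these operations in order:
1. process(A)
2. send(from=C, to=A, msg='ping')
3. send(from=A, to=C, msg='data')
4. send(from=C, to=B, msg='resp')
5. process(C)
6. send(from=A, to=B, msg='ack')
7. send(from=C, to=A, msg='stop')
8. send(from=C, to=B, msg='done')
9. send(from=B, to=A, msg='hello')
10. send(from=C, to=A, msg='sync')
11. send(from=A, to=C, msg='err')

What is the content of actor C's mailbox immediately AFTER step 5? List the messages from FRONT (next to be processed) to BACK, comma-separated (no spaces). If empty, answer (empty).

After 1 (process(A)): A:[] B:[] C:[]
After 2 (send(from=C, to=A, msg='ping')): A:[ping] B:[] C:[]
After 3 (send(from=A, to=C, msg='data')): A:[ping] B:[] C:[data]
After 4 (send(from=C, to=B, msg='resp')): A:[ping] B:[resp] C:[data]
After 5 (process(C)): A:[ping] B:[resp] C:[]

(empty)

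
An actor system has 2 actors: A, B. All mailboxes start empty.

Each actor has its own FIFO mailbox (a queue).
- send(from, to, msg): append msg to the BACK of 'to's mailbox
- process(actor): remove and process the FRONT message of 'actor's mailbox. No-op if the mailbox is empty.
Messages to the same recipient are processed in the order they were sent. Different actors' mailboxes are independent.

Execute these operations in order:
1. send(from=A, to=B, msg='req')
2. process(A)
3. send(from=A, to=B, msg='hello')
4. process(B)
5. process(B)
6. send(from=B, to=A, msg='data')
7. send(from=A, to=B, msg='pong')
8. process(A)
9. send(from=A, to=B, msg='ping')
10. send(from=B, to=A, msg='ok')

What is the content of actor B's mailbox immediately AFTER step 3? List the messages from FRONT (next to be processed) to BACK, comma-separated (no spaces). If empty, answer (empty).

After 1 (send(from=A, to=B, msg='req')): A:[] B:[req]
After 2 (process(A)): A:[] B:[req]
After 3 (send(from=A, to=B, msg='hello')): A:[] B:[req,hello]

req,hello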